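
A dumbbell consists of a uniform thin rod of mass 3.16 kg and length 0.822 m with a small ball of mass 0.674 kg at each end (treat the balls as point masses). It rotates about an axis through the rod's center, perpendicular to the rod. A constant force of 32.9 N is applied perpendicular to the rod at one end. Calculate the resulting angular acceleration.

α ≈ 33.3 rad/s²

I_rod = (1/12)ML² = (1/12)(3.16)(0.822)² = 0.1779 kg·m².
I_balls = 2·m·(L/2)² = 2(0.674)(0.4110)² = 0.2277 kg·m².
Total I = 0.4056 kg·m².
τ = F·(L/2) = (32.9)(0.411) = 13.52 N·m.
α = τ/I = 13.52/0.4056 = 33.34 rad/s².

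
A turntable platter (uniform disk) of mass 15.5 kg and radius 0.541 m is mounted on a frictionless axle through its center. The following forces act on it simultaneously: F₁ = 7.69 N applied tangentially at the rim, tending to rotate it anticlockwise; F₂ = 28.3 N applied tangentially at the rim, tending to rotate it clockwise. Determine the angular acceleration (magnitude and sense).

α ≈ 4.92 rad/s², clockwise

I = ½MR² = (1/2)(15.5)(0.541)² = 2.268 kg·m².
Taking anticlockwise as positive: τ₁ = +(7.69)(0.541) = +4.160 N·m; τ₂ = −(28.3)(0.541) = −15.31 N·m.
Net torque τ = -11.15 N·m.
α = τ/I = -11.15/2.268 = -4.916 rad/s².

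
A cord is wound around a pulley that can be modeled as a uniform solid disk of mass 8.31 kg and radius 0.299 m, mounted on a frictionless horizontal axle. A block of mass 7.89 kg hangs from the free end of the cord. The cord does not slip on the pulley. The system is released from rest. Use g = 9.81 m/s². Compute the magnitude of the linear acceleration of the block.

a ≈ 6.43 m/s²

I = ½MR² = (1/2)(8.31)(0.299)² = 0.3715 kg·m².
Block: mg − T = ma. Pulley: TR = Iα. No-slip: a = αR, so T = (I/R²)a = 4.155·a.
Then mg = (m + 4.155)a, so a = (7.89)(9.81)/(7.89 + 4.155) = 6.426 m/s².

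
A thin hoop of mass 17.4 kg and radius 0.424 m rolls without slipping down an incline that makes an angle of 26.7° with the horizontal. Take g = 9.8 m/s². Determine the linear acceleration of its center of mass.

Translation along the incline: Mg sinθ − f = Ma.
Rotation about the center: fR = Iα with I = MR². No-slip gives a = αR, so f = (I/R²)a = M a.
Substituting: Mg sinθ = (1 + 1.000)Ma, so a = g sinθ/(1 + 1.000) = (9.8) sin 26.7° / 2.000 = 2.202 m/s².

a ≈ 2.20 m/s²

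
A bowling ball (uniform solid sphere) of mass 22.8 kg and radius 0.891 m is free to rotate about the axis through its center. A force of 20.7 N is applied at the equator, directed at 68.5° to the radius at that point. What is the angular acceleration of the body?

α ≈ 2.37 rad/s²

I = (2/5)MR² = (2/5)(22.8)(0.891)² = 7.240 kg·m².
Only the tangential component produces torque: τ = F R sinθ = (20.7)(0.891) sin 68.5° = 17.16 N·m.
From τ = Iα: α = 17.16/7.240 = 2.370 rad/s².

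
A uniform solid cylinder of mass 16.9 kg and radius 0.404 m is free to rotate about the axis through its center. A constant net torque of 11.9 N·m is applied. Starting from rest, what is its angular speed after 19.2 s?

ω ≈ 166 rad/s

I = ½MR² = (1/2)(16.9)(0.404)² = 1.379 kg·m².
α = τ/I = 11.9/1.379 = 8.628 rad/s².
ω = ω₀ + αt = 0 + (8.628)(19.2) = 165.7 rad/s.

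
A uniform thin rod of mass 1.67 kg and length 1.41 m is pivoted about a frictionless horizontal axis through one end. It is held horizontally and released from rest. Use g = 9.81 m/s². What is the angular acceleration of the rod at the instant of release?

About the pivot, I = (1/3)ML² = (1/3)(1.67)(1.41)² = 1.107 kg·m².
The weight acts at the center, a distance L/2 = 0.7050 m from the pivot; τ = Mg(L/2) = 11.55 N·m.
α = τ/I = 11.55/1.107 = 10.44 rad/s².
(Equivalently α = (3g/(2L)) = 10.44 rad/s².)

α ≈ 10.4 rad/s²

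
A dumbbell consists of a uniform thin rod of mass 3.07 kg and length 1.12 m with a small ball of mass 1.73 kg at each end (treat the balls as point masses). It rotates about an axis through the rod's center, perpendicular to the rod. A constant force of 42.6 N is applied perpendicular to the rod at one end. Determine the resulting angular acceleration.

I_rod = (1/12)ML² = (1/12)(3.07)(1.12)² = 0.3209 kg·m².
I_balls = 2·m·(L/2)² = 2(1.73)(0.5600)² = 1.085 kg·m².
Total I = 1.406 kg·m².
τ = F·(L/2) = (42.6)(0.560) = 23.86 N·m.
α = τ/I = 23.86/1.406 = 16.97 rad/s².

α ≈ 17.0 rad/s²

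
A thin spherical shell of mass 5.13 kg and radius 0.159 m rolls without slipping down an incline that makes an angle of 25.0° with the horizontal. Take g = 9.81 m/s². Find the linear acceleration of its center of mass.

a ≈ 2.49 m/s²

Translation along the incline: Mg sinθ − f = Ma.
Rotation about the center: fR = Iα with I = (2/3)MR². No-slip gives a = αR, so f = (I/R²)a = (2/3)M a.
Substituting: Mg sinθ = (1 + 0.6667)Ma, so a = g sinθ/(1 + 0.6667) = (9.81) sin 25.0° / 1.667 = 2.488 m/s².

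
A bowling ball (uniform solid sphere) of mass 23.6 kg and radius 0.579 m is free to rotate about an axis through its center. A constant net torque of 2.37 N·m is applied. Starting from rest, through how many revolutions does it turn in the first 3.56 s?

≈ 0.755 revolutions

I = (2/5)MR² = (2/5)(23.6)(0.579)² = 3.165 kg·m².
α = τ/I = 2.37/3.165 = 0.7489 rad/s².
θ = ½αt² = ½(0.7489)(3.56)² = 4.746 rad.
Revolutions = θ/(2π) = 0.7553.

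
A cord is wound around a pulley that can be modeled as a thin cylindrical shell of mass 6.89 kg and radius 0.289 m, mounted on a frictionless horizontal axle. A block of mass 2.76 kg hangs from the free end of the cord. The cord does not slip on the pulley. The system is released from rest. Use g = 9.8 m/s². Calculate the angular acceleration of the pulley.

I = MR² = (6.89)(0.289)² = 0.5755 kg·m².
Block: mg − T = ma. Pulley: TR = Iα. No-slip: a = αR, so T = (I/R²)a = 6.890·a.
Then mg = (m + 6.890)a, so a = (2.76)(9.8)/(2.76 + 6.890) = 2.803 m/s².
α = a/R = 2.803/0.289 = 9.699 rad/s².

α ≈ 9.70 rad/s²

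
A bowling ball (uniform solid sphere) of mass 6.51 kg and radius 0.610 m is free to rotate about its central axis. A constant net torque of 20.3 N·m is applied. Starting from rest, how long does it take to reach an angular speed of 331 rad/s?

t ≈ 15.8 s

I = (2/5)MR² = (2/5)(6.51)(0.610)² = 0.9689 kg·m².
α = τ/I = 20.3/0.9689 = 20.95 rad/s².
ω = αt ⇒ t = ω/α = 331/20.95 = 15.80 s.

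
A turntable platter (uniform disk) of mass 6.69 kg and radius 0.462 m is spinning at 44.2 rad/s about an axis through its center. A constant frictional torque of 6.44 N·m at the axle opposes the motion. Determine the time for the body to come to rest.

t ≈ 4.90 s

I = ½MR² = (1/2)(6.69)(0.462)² = 0.7140 kg·m².
The net torque has magnitude 6.44 N·m, opposing ω.
|α| = τ/I = 6.440/0.7140 = 9.020 rad/s² (deceleration).
0 = ω₀ − |α|t ⇒ t = ω₀/|α| = 44.2/9.020 = 4.900 s.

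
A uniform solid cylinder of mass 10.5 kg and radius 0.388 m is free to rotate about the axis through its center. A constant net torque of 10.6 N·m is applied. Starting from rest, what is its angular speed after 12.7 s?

ω ≈ 170 rad/s

I = ½MR² = (1/2)(10.5)(0.388)² = 0.7904 kg·m².
α = τ/I = 10.6/0.7904 = 13.41 rad/s².
ω = ω₀ + αt = 0 + (13.41)(12.7) = 170.3 rad/s.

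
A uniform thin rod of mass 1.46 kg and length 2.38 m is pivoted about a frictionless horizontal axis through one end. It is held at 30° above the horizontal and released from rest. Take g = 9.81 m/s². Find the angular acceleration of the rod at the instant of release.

About the pivot, I = (1/3)ML² = (1/3)(1.46)(2.38)² = 2.757 kg·m².
The weight acts at the center, a distance L/2 = 1.190 m from the pivot; τ = Mg(L/2) cos 30° = 14.76 N·m.
α = τ/I = 14.76/2.757 = 5.354 rad/s².

α ≈ 5.35 rad/s²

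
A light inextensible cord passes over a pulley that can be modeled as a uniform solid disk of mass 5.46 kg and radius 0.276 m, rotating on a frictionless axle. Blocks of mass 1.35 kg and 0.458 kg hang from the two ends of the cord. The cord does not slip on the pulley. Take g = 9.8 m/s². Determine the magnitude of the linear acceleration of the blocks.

I = ½MR² = (1/2)(5.46)(0.276)² = 0.2080 kg·m².
Heavier block: m₁g − T₁ = m₁a. Lighter block: T₂ − m₂g = m₂a.
Pulley: (T₁ − T₂)R = Iα = I(a/R), so T₁ − T₂ = (I/R²)a = (1/2)M_p a = 2.730·a.
Adding the three: (m₁ − m₂)g = (m₁ + m₂ + 2.730)a, so a = (1.35 − 0.458)(9.8)/(1.35 + 0.458 + 2.730) = 1.926 m/s².

a ≈ 1.93 m/s²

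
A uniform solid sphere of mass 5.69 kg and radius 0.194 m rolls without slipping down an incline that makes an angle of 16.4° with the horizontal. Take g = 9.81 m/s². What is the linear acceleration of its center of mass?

a ≈ 1.98 m/s²

Translation along the incline: Mg sinθ − f = Ma.
Rotation about the center: fR = Iα with I = (2/5)MR². No-slip gives a = αR, so f = (I/R²)a = (2/5)M a.
Substituting: Mg sinθ = (1 + 0.4000)Ma, so a = g sinθ/(1 + 0.4000) = (9.81) sin 16.4° / 1.400 = 1.978 m/s².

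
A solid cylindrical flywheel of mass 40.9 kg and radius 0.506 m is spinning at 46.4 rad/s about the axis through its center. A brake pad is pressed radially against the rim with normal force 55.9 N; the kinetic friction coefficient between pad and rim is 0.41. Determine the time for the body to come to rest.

t ≈ 20.9 s

I = ½MR² = (1/2)(40.9)(0.506)² = 5.236 kg·m².
Friction force f = μN = (0.41)(55.9) = 22.92 N at the rim; torque magnitude τ = fR = 11.60 N·m, opposing ω.
|α| = τ/I = 11.60/5.236 = 2.215 rad/s² (deceleration).
0 = ω₀ − |α|t ⇒ t = ω₀/|α| = 46.4/2.215 = 20.95 s.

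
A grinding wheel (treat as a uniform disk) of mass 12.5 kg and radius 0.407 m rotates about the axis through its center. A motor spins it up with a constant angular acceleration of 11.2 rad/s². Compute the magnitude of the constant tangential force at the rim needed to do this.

I = ½MR² = (1/2)(12.5)(0.407)² = 1.035 kg·m².
The required torque is τ = Iα = (1.035)(11.20) = 11.60 N·m.
A tangential force at the rim gives τ = FR, so F = τ/R = 11.60/0.407 = 28.49 N.

F ≈ 28.5 N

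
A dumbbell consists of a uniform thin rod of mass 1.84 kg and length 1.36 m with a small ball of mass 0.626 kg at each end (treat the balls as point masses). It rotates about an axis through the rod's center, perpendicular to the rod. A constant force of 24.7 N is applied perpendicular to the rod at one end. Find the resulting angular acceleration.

α ≈ 19.5 rad/s²

I_rod = (1/12)ML² = (1/12)(1.84)(1.36)² = 0.2836 kg·m².
I_balls = 2·m·(L/2)² = 2(0.626)(0.6800)² = 0.5789 kg·m².
Total I = 0.8625 kg·m².
τ = F·(L/2) = (24.7)(0.680) = 16.80 N·m.
α = τ/I = 16.80/0.8625 = 19.47 rad/s².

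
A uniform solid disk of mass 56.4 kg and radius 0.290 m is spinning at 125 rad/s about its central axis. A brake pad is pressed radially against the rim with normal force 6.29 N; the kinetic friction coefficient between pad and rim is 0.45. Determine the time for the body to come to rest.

t ≈ 361 s

I = ½MR² = (1/2)(56.4)(0.290)² = 2.372 kg·m².
Friction force f = μN = (0.45)(6.29) = 2.831 N at the rim; torque magnitude τ = fR = 0.8208 N·m, opposing ω.
|α| = τ/I = 0.8208/2.372 = 0.3461 rad/s² (deceleration).
0 = ω₀ − |α|t ⇒ t = ω₀/|α| = 125/0.3461 = 361.2 s.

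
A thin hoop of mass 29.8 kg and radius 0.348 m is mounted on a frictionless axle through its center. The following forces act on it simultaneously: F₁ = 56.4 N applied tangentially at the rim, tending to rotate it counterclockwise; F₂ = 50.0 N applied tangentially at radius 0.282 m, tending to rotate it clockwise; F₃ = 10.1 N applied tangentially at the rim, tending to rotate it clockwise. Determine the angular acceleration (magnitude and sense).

I = MR² = (29.8)(0.348)² = 3.609 kg·m².
Taking counterclockwise as positive: τ₁ = +(56.4)(0.348) = +19.63 N·m; τ₂ = −(50.0)(0.282) = −14.10 N·m; τ₃ = −(10.1)(0.348) = −3.515 N·m.
Net torque τ = 2.012 N·m.
α = τ/I = 2.012/3.609 = 0.5576 rad/s².

α ≈ 0.558 rad/s², counterclockwise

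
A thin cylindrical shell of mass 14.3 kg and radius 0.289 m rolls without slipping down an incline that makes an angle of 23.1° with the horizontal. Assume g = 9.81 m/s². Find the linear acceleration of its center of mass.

a ≈ 1.92 m/s²

Translation along the incline: Mg sinθ − f = Ma.
Rotation about the center: fR = Iα with I = MR². No-slip gives a = αR, so f = (I/R²)a = M a.
Substituting: Mg sinθ = (1 + 1.000)Ma, so a = g sinθ/(1 + 1.000) = (9.81) sin 23.1° / 2.000 = 1.924 m/s².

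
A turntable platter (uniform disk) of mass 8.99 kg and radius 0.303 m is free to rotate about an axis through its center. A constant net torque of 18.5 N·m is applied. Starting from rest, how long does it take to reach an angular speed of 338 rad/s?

I = ½MR² = (1/2)(8.99)(0.303)² = 0.4127 kg·m².
α = τ/I = 18.5/0.4127 = 44.83 rad/s².
ω = αt ⇒ t = ω/α = 338/44.83 = 7.540 s.

t ≈ 7.54 s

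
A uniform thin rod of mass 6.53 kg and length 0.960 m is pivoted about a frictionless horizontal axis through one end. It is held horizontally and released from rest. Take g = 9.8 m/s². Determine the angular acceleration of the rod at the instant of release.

α ≈ 15.3 rad/s²

About the pivot, I = (1/3)ML² = (1/3)(6.53)(0.960)² = 2.006 kg·m².
The weight acts at the center, a distance L/2 = 0.4800 m from the pivot; τ = Mg(L/2) = 30.72 N·m.
α = τ/I = 30.72/2.006 = 15.31 rad/s².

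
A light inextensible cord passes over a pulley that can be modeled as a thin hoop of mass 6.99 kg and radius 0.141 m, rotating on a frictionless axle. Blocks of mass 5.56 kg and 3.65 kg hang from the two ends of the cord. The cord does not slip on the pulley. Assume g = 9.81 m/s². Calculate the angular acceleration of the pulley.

α ≈ 8.20 rad/s²

I = MR² = (6.99)(0.141)² = 0.1390 kg·m².
Heavier block: m₁g − T₁ = m₁a. Lighter block: T₂ − m₂g = m₂a.
Pulley: (T₁ − T₂)R = Iα = I(a/R), so T₁ − T₂ = (I/R²)a = 1·M_p a = 6.990·a.
Adding the three: (m₁ − m₂)g = (m₁ + m₂ + 6.990)a, so a = (5.56 − 3.65)(9.81)/(5.56 + 3.65 + 6.990) = 1.157 m/s².
α = a/R = 1.157/0.141 = 8.203 rad/s².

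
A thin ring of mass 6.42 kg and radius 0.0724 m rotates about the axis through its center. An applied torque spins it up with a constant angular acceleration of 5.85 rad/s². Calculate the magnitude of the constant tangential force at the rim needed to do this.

F ≈ 2.72 N

I = MR² = (6.42)(0.0724)² = 0.03365 kg·m².
The required torque is τ = Iα = (0.03365)(5.850) = 0.1969 N·m.
A tangential force at the rim gives τ = FR, so F = τ/R = 0.1969/0.0724 = 2.719 N.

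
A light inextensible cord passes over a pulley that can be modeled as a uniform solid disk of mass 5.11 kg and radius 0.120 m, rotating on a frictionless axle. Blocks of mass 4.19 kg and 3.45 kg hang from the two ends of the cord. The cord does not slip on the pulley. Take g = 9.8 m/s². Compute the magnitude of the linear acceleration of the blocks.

a ≈ 0.711 m/s²

I = ½MR² = (1/2)(5.11)(0.120)² = 0.03679 kg·m².
Heavier block: m₁g − T₁ = m₁a. Lighter block: T₂ − m₂g = m₂a.
Pulley: (T₁ − T₂)R = Iα = I(a/R), so T₁ − T₂ = (I/R²)a = (1/2)M_p a = 2.555·a.
Adding the three: (m₁ − m₂)g = (m₁ + m₂ + 2.555)a, so a = (4.19 − 3.45)(9.8)/(4.19 + 3.45 + 2.555) = 0.7113 m/s².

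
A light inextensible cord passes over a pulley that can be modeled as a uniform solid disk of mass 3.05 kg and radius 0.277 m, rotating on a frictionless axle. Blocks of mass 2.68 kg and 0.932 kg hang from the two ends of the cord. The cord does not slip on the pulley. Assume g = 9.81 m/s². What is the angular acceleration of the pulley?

I = ½MR² = (1/2)(3.05)(0.277)² = 0.1170 kg·m².
Heavier block: m₁g − T₁ = m₁a. Lighter block: T₂ − m₂g = m₂a.
Pulley: (T₁ − T₂)R = Iα = I(a/R), so T₁ − T₂ = (I/R²)a = (1/2)M_p a = 1.525·a.
Adding the three: (m₁ − m₂)g = (m₁ + m₂ + 1.525)a, so a = (2.68 − 0.932)(9.81)/(2.68 + 0.932 + 1.525) = 3.338 m/s².
α = a/R = 3.338/0.277 = 12.05 rad/s².

α ≈ 12.1 rad/s²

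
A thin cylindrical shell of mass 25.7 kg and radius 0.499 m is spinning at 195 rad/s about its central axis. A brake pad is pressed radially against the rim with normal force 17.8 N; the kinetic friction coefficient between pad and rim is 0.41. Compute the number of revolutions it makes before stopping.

I = MR² = (25.7)(0.499)² = 6.399 kg·m².
Friction force f = μN = (0.41)(17.8) = 7.298 N at the rim; torque magnitude τ = fR = 3.642 N·m, opposing ω.
|α| = τ/I = 3.642/6.399 = 0.5691 rad/s² (deceleration).
ω² = ω₀² − 2|α|θ with ω = 0 ⇒ θ = ω₀²/(2|α|) = 33410 rad = 5317 rev.

≈ 5320 revolutions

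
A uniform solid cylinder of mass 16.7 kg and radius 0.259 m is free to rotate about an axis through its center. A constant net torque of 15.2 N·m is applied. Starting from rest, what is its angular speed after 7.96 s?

I = ½MR² = (1/2)(16.7)(0.259)² = 0.5601 kg·m².
α = τ/I = 15.2/0.5601 = 27.14 rad/s².
ω = ω₀ + αt = 0 + (27.14)(7.96) = 216.0 rad/s.

ω ≈ 216 rad/s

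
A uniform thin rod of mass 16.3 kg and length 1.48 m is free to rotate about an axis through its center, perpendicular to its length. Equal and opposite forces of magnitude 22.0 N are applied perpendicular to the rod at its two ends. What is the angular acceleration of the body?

α ≈ 10.9 rad/s²

I = (1/12)ML² = (1/12)(16.3)(1.48)² = 2.975 kg·m².
The couple gives τ = F·(L/2) + F·(L/2) = F L = (22.0)(1.48) = 32.56 N·m.
From τ = Iα: α = 32.56/2.975 = 10.94 rad/s².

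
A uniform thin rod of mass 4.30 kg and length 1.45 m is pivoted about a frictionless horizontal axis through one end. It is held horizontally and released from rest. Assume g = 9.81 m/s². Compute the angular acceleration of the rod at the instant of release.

About the pivot, I = (1/3)ML² = (1/3)(4.30)(1.45)² = 3.014 kg·m².
The weight acts at the center, a distance L/2 = 0.7250 m from the pivot; τ = Mg(L/2) = 30.58 N·m.
α = τ/I = 30.58/3.014 = 10.15 rad/s².

α ≈ 10.1 rad/s²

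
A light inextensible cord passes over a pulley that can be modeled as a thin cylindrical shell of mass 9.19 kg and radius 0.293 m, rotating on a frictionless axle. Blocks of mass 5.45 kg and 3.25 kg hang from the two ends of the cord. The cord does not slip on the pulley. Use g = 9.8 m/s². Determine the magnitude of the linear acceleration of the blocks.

I = MR² = (9.19)(0.293)² = 0.7890 kg·m².
Heavier block: m₁g − T₁ = m₁a. Lighter block: T₂ − m₂g = m₂a.
Pulley: (T₁ − T₂)R = Iα = I(a/R), so T₁ − T₂ = (I/R²)a = 1·M_p a = 9.190·a.
Adding the three: (m₁ − m₂)g = (m₁ + m₂ + 9.190)a, so a = (5.45 − 3.25)(9.8)/(5.45 + 3.25 + 9.190) = 1.205 m/s².

a ≈ 1.21 m/s²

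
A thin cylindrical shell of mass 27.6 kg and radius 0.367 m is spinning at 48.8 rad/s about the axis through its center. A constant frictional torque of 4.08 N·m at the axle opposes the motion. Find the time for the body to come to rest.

t ≈ 44.5 s

I = MR² = (27.6)(0.367)² = 3.717 kg·m².
The net torque has magnitude 4.08 N·m, opposing ω.
|α| = τ/I = 4.080/3.717 = 1.098 rad/s² (deceleration).
0 = ω₀ − |α|t ⇒ t = ω₀/|α| = 48.8/1.098 = 44.46 s.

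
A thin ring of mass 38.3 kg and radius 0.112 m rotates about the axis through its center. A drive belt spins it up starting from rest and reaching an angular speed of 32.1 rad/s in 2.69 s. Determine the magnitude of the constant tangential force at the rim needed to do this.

I = MR² = (38.3)(0.112)² = 0.4804 kg·m².
α = Δω/Δt = (32.1 − 0)/2.69 = 11.93 rad/s².
The required torque is τ = Iα = (0.4804)(11.93) = 5.733 N·m.
A tangential force at the rim gives τ = FR, so F = τ/R = 5.733/0.112 = 51.19 N.

F ≈ 51.2 N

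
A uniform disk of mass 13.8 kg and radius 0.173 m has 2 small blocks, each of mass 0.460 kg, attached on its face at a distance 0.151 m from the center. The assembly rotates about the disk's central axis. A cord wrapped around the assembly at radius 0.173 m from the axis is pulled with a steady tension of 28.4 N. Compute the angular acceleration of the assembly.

I_disk = ½MR² = ½(13.8)(0.173)² = 0.2065 kg·m².
I_blocks = 2·m·r² = 2(0.460)(0.151)² = 0.02098 kg·m².
Total I = 0.2275 kg·m².
τ = F r = (28.4)(0.173) = 4.913 N·m.
α = τ/I = 4.913/0.2275 = 21.60 rad/s².

α ≈ 21.6 rad/s²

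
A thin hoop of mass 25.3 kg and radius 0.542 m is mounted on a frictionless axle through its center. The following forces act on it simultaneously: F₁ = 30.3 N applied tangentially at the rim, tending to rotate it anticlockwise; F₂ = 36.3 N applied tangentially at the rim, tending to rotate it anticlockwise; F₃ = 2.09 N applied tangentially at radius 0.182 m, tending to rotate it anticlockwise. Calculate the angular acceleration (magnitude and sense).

I = MR² = (25.3)(0.542)² = 7.432 kg·m².
Taking anticlockwise as positive: τ₁ = +(30.3)(0.542) = +16.42 N·m; τ₂ = +(36.3)(0.542) = +19.67 N·m; τ₃ = +(2.09)(0.182) = +0.3804 N·m.
Net torque τ = 36.48 N·m.
α = τ/I = 36.48/7.432 = 4.908 rad/s².

α ≈ 4.91 rad/s², anticlockwise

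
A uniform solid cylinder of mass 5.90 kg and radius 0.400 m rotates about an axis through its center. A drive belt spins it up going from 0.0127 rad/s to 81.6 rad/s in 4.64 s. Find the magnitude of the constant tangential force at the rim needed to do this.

F ≈ 20.7 N

I = ½MR² = (1/2)(5.90)(0.400)² = 0.4720 kg·m².
α = Δω/Δt = (81.6 − 0.0127)/4.64 = 17.58 rad/s².
The required torque is τ = Iα = (0.4720)(17.58) = 8.299 N·m.
A tangential force at the rim gives τ = FR, so F = τ/R = 8.299/0.400 = 20.75 N.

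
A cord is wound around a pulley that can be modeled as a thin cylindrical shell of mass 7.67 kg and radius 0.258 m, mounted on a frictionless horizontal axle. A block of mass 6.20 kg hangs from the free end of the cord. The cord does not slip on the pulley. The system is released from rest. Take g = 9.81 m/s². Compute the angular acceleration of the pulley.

I = MR² = (7.67)(0.258)² = 0.5105 kg·m².
Block: mg − T = ma. Pulley: TR = Iα. No-slip: a = αR, so T = (I/R²)a = 7.670·a.
Then mg = (m + 7.670)a, so a = (6.20)(9.81)/(6.20 + 7.670) = 4.385 m/s².
α = a/R = 4.385/0.258 = 17.00 rad/s².

α ≈ 17.0 rad/s²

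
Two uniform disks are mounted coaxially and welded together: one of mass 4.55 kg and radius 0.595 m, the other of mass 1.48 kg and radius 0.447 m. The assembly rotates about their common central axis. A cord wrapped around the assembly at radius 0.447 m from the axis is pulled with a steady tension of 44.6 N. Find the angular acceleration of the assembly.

α ≈ 20.9 rad/s²

I = ½M₁R₁² + ½M₂R₂² = ½(4.55)(0.595)² + ½(1.48)(0.447)² = 0.9533 kg·m².
τ = F r = (44.6)(0.447) = 19.94 N·m.
α = τ/I = 19.94/0.9533 = 20.91 rad/s².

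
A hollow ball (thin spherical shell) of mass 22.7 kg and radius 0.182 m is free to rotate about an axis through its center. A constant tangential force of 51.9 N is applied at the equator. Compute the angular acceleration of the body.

I = (2/3)MR² = (2/3)(22.7)(0.182)² = 0.5013 kg·m².
τ = F R = (51.9)(0.182) = 9.446 N·m.
Newton's second law for rotation, τ = Iα, gives α = τ/I = 9.446/0.5013 = 18.84 rad/s².

α ≈ 18.8 rad/s²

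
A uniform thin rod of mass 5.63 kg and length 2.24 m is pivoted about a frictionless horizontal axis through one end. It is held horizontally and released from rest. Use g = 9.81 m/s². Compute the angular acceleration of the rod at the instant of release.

α ≈ 6.57 rad/s²

About the pivot, I = (1/3)ML² = (1/3)(5.63)(2.24)² = 9.416 kg·m².
The weight acts at the center, a distance L/2 = 1.120 m from the pivot; τ = Mg(L/2) = 61.86 N·m.
α = τ/I = 61.86/9.416 = 6.569 rad/s².
(Equivalently α = (3g/(2L)) = 6.569 rad/s².)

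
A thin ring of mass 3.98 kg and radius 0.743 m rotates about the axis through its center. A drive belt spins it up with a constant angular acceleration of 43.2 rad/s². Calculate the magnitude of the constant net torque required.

I = MR² = (3.98)(0.743)² = 2.197 kg·m².
τ = Iα = (2.197)(43.20) = 94.92 N·m.

τ ≈ 94.9 N·m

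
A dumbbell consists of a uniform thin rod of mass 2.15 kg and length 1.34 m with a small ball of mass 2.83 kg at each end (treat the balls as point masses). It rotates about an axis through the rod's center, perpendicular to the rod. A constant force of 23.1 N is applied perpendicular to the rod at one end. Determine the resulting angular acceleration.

I_rod = (1/12)ML² = (1/12)(2.15)(1.34)² = 0.3217 kg·m².
I_balls = 2·m·(L/2)² = 2(2.83)(0.6700)² = 2.541 kg·m².
Total I = 2.862 kg·m².
τ = F·(L/2) = (23.1)(0.670) = 15.48 N·m.
α = τ/I = 15.48/2.862 = 5.407 rad/s².

α ≈ 5.41 rad/s²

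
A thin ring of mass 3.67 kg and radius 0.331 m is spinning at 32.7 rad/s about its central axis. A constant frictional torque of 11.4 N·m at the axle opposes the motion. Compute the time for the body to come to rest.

I = MR² = (3.67)(0.331)² = 0.4021 kg·m².
The net torque has magnitude 11.4 N·m, opposing ω.
|α| = τ/I = 11.40/0.4021 = 28.35 rad/s² (deceleration).
0 = ω₀ − |α|t ⇒ t = ω₀/|α| = 32.7/28.35 = 1.153 s.

t ≈ 1.15 s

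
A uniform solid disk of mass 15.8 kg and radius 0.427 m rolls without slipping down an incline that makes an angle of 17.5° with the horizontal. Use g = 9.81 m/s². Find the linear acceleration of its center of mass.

Translation along the incline: Mg sinθ − f = Ma.
Rotation about the center: fR = Iα with I = ½MR². No-slip gives a = αR, so f = (I/R²)a = (1/2)M a.
Substituting: Mg sinθ = (1 + 0.5000)Ma, so a = g sinθ/(1 + 0.5000) = (9.81) sin 17.5° / 1.500 = 1.967 m/s².

a ≈ 1.97 m/s²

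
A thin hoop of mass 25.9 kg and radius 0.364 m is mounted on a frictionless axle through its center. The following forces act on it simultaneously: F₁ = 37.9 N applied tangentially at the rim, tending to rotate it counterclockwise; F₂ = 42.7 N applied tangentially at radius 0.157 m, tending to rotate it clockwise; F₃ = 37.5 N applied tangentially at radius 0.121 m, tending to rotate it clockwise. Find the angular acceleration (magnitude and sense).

I = MR² = (25.9)(0.364)² = 3.432 kg·m².
Taking counterclockwise as positive: τ₁ = +(37.9)(0.364) = +13.80 N·m; τ₂ = −(42.7)(0.157) = −6.704 N·m; τ₃ = −(37.5)(0.121) = −4.537 N·m.
Net torque τ = 2.554 N·m.
α = τ/I = 2.554/3.432 = 0.7443 rad/s².

α ≈ 0.744 rad/s², counterclockwise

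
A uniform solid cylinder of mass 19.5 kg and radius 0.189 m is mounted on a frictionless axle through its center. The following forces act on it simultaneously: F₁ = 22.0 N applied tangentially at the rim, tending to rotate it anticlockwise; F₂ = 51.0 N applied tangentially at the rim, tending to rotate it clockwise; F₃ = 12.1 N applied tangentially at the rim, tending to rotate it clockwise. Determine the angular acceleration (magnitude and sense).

I = ½MR² = (1/2)(19.5)(0.189)² = 0.3483 kg·m².
Taking anticlockwise as positive: τ₁ = +(22.0)(0.189) = +4.158 N·m; τ₂ = −(51.0)(0.189) = −9.639 N·m; τ₃ = −(12.1)(0.189) = −2.287 N·m.
Net torque τ = -7.768 N·m.
α = τ/I = -7.768/0.3483 = -22.30 rad/s².

α ≈ 22.3 rad/s², clockwise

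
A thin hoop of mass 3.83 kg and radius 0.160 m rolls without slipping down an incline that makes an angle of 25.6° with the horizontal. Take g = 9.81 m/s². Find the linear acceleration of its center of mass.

a ≈ 2.12 m/s²

Translation along the incline: Mg sinθ − f = Ma.
Rotation about the center: fR = Iα with I = MR². No-slip gives a = αR, so f = (I/R²)a = M a.
Substituting: Mg sinθ = (1 + 1.000)Ma, so a = g sinθ/(1 + 1.000) = (9.81) sin 25.6° / 2.000 = 2.119 m/s².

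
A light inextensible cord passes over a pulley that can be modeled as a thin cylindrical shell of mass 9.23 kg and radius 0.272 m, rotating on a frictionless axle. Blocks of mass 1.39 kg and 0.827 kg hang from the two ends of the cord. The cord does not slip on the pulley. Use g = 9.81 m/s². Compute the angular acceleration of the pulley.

I = MR² = (9.23)(0.272)² = 0.6829 kg·m².
Heavier block: m₁g − T₁ = m₁a. Lighter block: T₂ − m₂g = m₂a.
Pulley: (T₁ − T₂)R = Iα = I(a/R), so T₁ − T₂ = (I/R²)a = 1·M_p a = 9.230·a.
Adding the three: (m₁ − m₂)g = (m₁ + m₂ + 9.230)a, so a = (1.39 − 0.827)(9.81)/(1.39 + 0.827 + 9.230) = 0.4825 m/s².
α = a/R = 0.4825/0.272 = 1.774 rad/s².

α ≈ 1.77 rad/s²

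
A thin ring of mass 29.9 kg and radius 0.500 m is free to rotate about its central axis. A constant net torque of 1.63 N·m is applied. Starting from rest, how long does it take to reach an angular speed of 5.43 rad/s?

t ≈ 24.9 s

I = MR² = (29.9)(0.500)² = 7.475 kg·m².
α = τ/I = 1.63/7.475 = 0.2181 rad/s².
ω = αt ⇒ t = ω/α = 5.43/0.2181 = 24.90 s.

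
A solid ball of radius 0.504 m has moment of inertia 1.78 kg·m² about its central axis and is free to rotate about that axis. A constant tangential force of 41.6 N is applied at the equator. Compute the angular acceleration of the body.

α ≈ 11.8 rad/s²

τ = F R = (41.6)(0.504) = 20.97 N·m.
From τ = Iα: α = 20.97/1.780 = 11.78 rad/s².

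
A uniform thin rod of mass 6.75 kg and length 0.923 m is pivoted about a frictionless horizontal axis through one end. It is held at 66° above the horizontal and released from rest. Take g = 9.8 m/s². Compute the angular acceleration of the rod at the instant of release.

About the pivot, I = (1/3)ML² = (1/3)(6.75)(0.923)² = 1.917 kg·m².
The weight acts at the center, a distance L/2 = 0.4615 m from the pivot; τ = Mg(L/2) cos 66° = 12.42 N·m.
α = τ/I = 12.42/1.917 = 6.478 rad/s².

α ≈ 6.48 rad/s²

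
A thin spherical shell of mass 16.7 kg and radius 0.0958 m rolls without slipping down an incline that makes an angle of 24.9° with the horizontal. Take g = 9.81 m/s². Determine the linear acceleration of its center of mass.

a ≈ 2.48 m/s²

Translation along the incline: Mg sinθ − f = Ma.
Rotation about the center: fR = Iα with I = (2/3)MR². No-slip gives a = αR, so f = (I/R²)a = (2/3)M a.
Substituting: Mg sinθ = (1 + 0.6667)Ma, so a = g sinθ/(1 + 0.6667) = (9.81) sin 24.9° / 1.667 = 2.478 m/s².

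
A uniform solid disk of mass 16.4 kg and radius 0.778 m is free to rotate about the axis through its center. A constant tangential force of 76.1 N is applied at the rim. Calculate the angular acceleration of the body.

α ≈ 11.9 rad/s²

I = ½MR² = (1/2)(16.4)(0.778)² = 4.963 kg·m².
τ = F R = (76.1)(0.778) = 59.21 N·m.
From τ = Iα: α = 59.21/4.963 = 11.93 rad/s².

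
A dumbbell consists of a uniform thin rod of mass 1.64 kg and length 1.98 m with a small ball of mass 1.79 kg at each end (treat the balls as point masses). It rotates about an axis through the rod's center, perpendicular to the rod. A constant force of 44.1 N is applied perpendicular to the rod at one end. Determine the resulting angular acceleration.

α ≈ 10.8 rad/s²

I_rod = (1/12)ML² = (1/12)(1.64)(1.98)² = 0.5358 kg·m².
I_balls = 2·m·(L/2)² = 2(1.79)(0.9900)² = 3.509 kg·m².
Total I = 4.045 kg·m².
τ = F·(L/2) = (44.1)(0.990) = 43.66 N·m.
α = τ/I = 43.66/4.045 = 10.79 rad/s².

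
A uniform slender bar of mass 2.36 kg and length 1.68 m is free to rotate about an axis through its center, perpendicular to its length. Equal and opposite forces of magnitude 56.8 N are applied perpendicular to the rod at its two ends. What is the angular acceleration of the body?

α ≈ 172 rad/s²

I = (1/12)ML² = (1/12)(2.36)(1.68)² = 0.5551 kg·m².
The couple gives τ = F·(L/2) + F·(L/2) = F L = (56.8)(1.68) = 95.42 N·m.
From τ = Iα: α = 95.42/0.5551 = 171.9 rad/s².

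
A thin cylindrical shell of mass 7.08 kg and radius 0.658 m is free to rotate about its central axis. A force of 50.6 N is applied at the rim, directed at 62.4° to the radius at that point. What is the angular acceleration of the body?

α ≈ 9.63 rad/s²

I = MR² = (7.08)(0.658)² = 3.065 kg·m².
Only the tangential component produces torque: τ = F R sinθ = (50.6)(0.658) sin 62.4° = 29.51 N·m.
Newton's second law for rotation, τ = Iα, gives α = τ/I = 29.51/3.065 = 9.626 rad/s².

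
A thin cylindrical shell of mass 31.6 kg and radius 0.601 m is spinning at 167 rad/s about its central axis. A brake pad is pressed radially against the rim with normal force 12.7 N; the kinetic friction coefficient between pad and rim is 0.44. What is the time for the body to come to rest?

t ≈ 568 s

I = MR² = (31.6)(0.601)² = 11.41 kg·m².
Friction force f = μN = (0.44)(12.7) = 5.588 N at the rim; torque magnitude τ = fR = 3.358 N·m, opposing ω.
|α| = τ/I = 3.358/11.41 = 0.2942 rad/s² (deceleration).
0 = ω₀ − |α|t ⇒ t = ω₀/|α| = 167/0.2942 = 567.6 s.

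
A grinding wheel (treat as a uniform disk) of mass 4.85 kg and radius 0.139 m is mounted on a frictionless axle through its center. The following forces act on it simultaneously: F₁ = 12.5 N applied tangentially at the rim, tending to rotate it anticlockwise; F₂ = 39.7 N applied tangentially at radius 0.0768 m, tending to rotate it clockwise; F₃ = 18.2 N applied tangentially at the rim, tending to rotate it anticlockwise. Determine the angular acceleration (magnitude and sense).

α ≈ 26.0 rad/s², anticlockwise

I = ½MR² = (1/2)(4.85)(0.139)² = 0.04685 kg·m².
Taking anticlockwise as positive: τ₁ = +(12.5)(0.139) = +1.738 N·m; τ₂ = −(39.7)(0.0768) = −3.049 N·m; τ₃ = +(18.2)(0.139) = +2.530 N·m.
Net torque τ = 1.218 N·m.
α = τ/I = 1.218/0.04685 = 26.00 rad/s².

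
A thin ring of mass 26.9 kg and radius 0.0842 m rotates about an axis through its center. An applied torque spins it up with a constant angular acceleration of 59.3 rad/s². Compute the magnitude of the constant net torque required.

τ ≈ 11.3 N·m

I = MR² = (26.9)(0.0842)² = 0.1907 kg·m².
τ = Iα = (0.1907)(59.30) = 11.31 N·m.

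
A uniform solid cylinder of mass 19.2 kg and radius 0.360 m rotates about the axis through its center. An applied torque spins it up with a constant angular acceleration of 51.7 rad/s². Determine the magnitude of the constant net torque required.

τ ≈ 64.3 N·m

I = ½MR² = (1/2)(19.2)(0.360)² = 1.244 kg·m².
τ = Iα = (1.244)(51.70) = 64.32 N·m.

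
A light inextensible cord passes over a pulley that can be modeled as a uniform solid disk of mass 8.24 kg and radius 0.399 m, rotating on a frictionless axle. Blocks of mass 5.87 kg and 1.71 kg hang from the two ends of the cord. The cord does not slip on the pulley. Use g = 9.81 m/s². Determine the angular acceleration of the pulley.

α ≈ 8.74 rad/s²

I = ½MR² = (1/2)(8.24)(0.399)² = 0.6559 kg·m².
Heavier block: m₁g − T₁ = m₁a. Lighter block: T₂ − m₂g = m₂a.
Pulley: (T₁ − T₂)R = Iα = I(a/R), so T₁ − T₂ = (I/R²)a = (1/2)M_p a = 4.120·a.
Adding the three: (m₁ − m₂)g = (m₁ + m₂ + 4.120)a, so a = (5.87 − 1.71)(9.81)/(5.87 + 1.71 + 4.120) = 3.488 m/s².
α = a/R = 3.488/0.399 = 8.742 rad/s².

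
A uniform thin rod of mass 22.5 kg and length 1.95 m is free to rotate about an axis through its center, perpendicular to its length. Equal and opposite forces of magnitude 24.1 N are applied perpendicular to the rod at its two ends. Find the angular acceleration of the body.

α ≈ 6.59 rad/s²

I = (1/12)ML² = (1/12)(22.5)(1.95)² = 7.130 kg·m².
The couple gives τ = F·(L/2) + F·(L/2) = F L = (24.1)(1.95) = 47.00 N·m.
Newton's second law for rotation, τ = Iα, gives α = τ/I = 47.00/7.130 = 6.591 rad/s².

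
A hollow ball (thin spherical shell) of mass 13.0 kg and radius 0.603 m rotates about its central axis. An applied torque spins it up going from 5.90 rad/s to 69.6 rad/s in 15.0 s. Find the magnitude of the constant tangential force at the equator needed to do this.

I = (2/3)MR² = (2/3)(13.0)(0.603)² = 3.151 kg·m².
α = Δω/Δt = (69.6 − 5.90)/15.0 = 4.247 rad/s².
The required torque is τ = Iα = (3.151)(4.247) = 13.38 N·m.
A tangential force at the equator gives τ = FR, so F = τ/R = 13.38/0.603 = 22.19 N.

F ≈ 22.2 N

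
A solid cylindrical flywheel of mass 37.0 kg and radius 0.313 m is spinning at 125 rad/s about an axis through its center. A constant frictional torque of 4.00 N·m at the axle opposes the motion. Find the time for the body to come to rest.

I = ½MR² = (1/2)(37.0)(0.313)² = 1.812 kg·m².
The net torque has magnitude 4.00 N·m, opposing ω.
|α| = τ/I = 4.000/1.812 = 2.207 rad/s² (deceleration).
0 = ω₀ − |α|t ⇒ t = ω₀/|α| = 125/2.207 = 56.64 s.

t ≈ 56.6 s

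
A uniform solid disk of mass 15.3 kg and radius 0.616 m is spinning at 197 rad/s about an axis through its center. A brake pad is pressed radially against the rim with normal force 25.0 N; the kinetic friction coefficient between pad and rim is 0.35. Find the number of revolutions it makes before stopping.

I = ½MR² = (1/2)(15.3)(0.616)² = 2.903 kg·m².
Friction force f = μN = (0.35)(25.0) = 8.750 N at the rim; torque magnitude τ = fR = 5.390 N·m, opposing ω.
|α| = τ/I = 5.390/2.903 = 1.857 rad/s² (deceleration).
ω² = ω₀² − 2|α|θ with ω = 0 ⇒ θ = ω₀²/(2|α|) = 10450 rad = 1663 rev.

≈ 1660 revolutions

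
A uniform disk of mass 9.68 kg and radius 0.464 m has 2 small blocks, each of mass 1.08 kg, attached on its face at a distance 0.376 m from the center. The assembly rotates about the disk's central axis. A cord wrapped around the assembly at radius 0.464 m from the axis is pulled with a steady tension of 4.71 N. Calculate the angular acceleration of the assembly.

α ≈ 1.62 rad/s²

I_disk = ½MR² = ½(9.68)(0.464)² = 1.042 kg·m².
I_blocks = 2·m·r² = 2(1.08)(0.376)² = 0.3054 kg·m².
Total I = 1.347 kg·m².
τ = F r = (4.71)(0.464) = 2.185 N·m.
α = τ/I = 2.185/1.347 = 1.622 rad/s².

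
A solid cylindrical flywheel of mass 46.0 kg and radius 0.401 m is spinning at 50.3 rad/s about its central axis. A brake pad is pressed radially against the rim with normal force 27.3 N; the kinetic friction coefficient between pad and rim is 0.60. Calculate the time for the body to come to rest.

I = ½MR² = (1/2)(46.0)(0.401)² = 3.698 kg·m².
Friction force f = μN = (0.60)(27.3) = 16.38 N at the rim; torque magnitude τ = fR = 6.568 N·m, opposing ω.
|α| = τ/I = 6.568/3.698 = 1.776 rad/s² (deceleration).
0 = ω₀ − |α|t ⇒ t = ω₀/|α| = 50.3/1.776 = 28.32 s.

t ≈ 28.3 s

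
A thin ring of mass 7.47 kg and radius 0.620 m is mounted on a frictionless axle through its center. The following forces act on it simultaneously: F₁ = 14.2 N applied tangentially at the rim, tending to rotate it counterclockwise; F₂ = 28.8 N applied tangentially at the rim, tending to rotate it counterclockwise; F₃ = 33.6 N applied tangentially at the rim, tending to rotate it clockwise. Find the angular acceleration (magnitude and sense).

I = MR² = (7.47)(0.620)² = 2.871 kg·m².
Taking counterclockwise as positive: τ₁ = +(14.2)(0.620) = +8.804 N·m; τ₂ = +(28.8)(0.620) = +17.86 N·m; τ₃ = −(33.6)(0.620) = −20.83 N·m.
Net torque τ = 5.828 N·m.
α = τ/I = 5.828/2.871 = 2.030 rad/s².

α ≈ 2.03 rad/s², counterclockwise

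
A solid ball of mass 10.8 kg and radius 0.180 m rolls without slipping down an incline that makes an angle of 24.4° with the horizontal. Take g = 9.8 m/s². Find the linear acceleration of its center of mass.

Translation along the incline: Mg sinθ − f = Ma.
Rotation about the center: fR = Iα with I = (2/5)MR². No-slip gives a = αR, so f = (I/R²)a = (2/5)M a.
Substituting: Mg sinθ = (1 + 0.4000)Ma, so a = g sinθ/(1 + 0.4000) = (9.8) sin 24.4° / 1.400 = 2.892 m/s².

a ≈ 2.89 m/s²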